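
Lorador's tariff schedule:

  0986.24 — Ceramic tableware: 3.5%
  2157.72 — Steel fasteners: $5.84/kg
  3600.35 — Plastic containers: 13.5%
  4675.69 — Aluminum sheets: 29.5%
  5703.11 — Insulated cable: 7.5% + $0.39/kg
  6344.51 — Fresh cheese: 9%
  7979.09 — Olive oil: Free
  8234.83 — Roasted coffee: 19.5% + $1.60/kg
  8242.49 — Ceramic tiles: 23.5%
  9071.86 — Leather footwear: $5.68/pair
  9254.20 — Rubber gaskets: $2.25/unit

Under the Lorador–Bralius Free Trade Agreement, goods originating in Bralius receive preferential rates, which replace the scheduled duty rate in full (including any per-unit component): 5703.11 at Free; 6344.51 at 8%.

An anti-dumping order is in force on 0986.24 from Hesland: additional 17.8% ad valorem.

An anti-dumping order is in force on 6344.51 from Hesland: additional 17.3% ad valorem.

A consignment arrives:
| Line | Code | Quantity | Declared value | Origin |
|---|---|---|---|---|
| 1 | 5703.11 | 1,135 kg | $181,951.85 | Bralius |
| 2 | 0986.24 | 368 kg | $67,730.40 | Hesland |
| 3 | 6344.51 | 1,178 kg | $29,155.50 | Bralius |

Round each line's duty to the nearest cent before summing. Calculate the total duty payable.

$16,759.02

Line 1 (5703.11, Bralius, 1,135 kg, $181,951.85):
Base rate for 5703.11 is 7.5% + $0.39/kg.
Origin Bralius qualifies under the Lorador–Bralius agreement and 5703.11 is covered: preferential rate Free applies instead.
Duty = $181,951.85 × 0% = $0.00.
Line 2 (0986.24, Hesland, 368 kg, $67,730.40):
Base rate for 0986.24 is 3.5%.
Additional duty on 0986.24 from Hesland: +17.8%. Applied ad valorem rate: 3.5% + 17.8% = 21.3%.
Duty = $67,730.40 × 21.3% = $14,426.58.
Line 3 (6344.51, Bralius, 1,178 kg, $29,155.50):
Base rate for 6344.51 is 9%.
Origin Bralius qualifies under the Lorador–Bralius agreement and 6344.51 is covered: preferential rate 8% applies instead.
The additional-duty order on 6344.51 targets Hesland, not Bralius; it does not apply.
Duty = $29,155.50 × 8% = $2,332.44.
Total = $0.00 + $14,426.58 + $2,332.44 = $16,759.02.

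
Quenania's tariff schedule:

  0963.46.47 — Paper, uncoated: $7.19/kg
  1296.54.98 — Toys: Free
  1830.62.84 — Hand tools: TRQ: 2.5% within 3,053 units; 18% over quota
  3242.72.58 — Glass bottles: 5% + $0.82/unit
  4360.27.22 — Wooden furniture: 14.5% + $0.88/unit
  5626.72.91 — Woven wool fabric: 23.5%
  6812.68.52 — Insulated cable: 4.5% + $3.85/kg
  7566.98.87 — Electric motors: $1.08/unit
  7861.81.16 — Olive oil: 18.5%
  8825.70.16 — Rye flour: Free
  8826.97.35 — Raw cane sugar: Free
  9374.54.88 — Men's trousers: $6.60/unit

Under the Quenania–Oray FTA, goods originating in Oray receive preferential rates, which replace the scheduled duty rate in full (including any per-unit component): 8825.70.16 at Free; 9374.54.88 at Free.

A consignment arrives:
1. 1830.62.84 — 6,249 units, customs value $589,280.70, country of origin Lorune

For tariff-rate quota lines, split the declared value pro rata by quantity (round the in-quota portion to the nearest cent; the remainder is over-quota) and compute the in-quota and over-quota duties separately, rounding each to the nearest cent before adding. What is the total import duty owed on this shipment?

Line 1 (1830.62.84, Lorune, 6,249 units, $589,280.70):
Code 1830.62.84 is under a tariff-rate quota (threshold 3,053 units). In-quota: 3,053 units at 2.5%; over-quota: 3,196 units at 18%.
Pro-rata value split: in-quota = $589,280.70 × 3,053/6,249 = $287,897.90; over-quota = $589,280.70 − $287,897.90 = $301,382.80.
In-quota duty = $287,897.90 × 2.5% = $7,197.45. Over-quota duty = $301,382.80 × 18% = $54,248.90.
Line duty = $7,197.45 + $54,248.90 = $61,446.35.

$61,446.35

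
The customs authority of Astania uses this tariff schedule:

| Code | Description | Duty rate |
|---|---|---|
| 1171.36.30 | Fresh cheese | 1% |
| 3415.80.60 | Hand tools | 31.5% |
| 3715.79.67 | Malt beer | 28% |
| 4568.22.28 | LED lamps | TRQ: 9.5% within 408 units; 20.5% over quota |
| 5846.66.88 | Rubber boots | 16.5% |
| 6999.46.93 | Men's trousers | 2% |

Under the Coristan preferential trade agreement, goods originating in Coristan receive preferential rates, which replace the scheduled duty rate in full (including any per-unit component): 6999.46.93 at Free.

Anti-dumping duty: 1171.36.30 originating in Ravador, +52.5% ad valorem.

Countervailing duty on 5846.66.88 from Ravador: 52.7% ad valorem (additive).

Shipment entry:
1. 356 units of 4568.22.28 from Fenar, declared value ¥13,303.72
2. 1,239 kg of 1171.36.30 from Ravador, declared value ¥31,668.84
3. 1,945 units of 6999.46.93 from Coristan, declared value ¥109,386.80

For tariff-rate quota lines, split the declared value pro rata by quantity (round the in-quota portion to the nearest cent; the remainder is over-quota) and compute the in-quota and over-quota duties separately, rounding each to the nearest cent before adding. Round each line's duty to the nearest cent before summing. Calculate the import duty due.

¥18,206.68

Line 1 (4568.22.28, Fenar, 356 units, ¥13,303.72):
Code 4568.22.28 is under a tariff-rate quota (threshold 408 units). Quantity 356 units is within the quota, so the in-quota rate 9.5% applies to the full value.
Duty = ¥13,303.72 × 9.5% = ¥1,263.85.
Line 2 (1171.36.30, Ravador, 1,239 kg, ¥31,668.84):
Base rate for 1171.36.30 is 1%.
Additional duty on 1171.36.30 from Ravador: +52.5%. Applied ad valorem rate: 1% + 52.5% = 53.5%.
Duty = ¥31,668.84 × 53.5% = ¥16,942.83.
Line 3 (6999.46.93, Coristan, 1,945 units, ¥109,386.80):
Base rate for 6999.46.93 is 2%.
Origin Coristan qualifies under the Astania–Coristan agreement and 6999.46.93 is covered: preferential rate Free applies instead.
Duty = ¥109,386.80 × 0% = ¥0.00.
Total = ¥1,263.85 + ¥16,942.83 + ¥0.00 = ¥18,206.68.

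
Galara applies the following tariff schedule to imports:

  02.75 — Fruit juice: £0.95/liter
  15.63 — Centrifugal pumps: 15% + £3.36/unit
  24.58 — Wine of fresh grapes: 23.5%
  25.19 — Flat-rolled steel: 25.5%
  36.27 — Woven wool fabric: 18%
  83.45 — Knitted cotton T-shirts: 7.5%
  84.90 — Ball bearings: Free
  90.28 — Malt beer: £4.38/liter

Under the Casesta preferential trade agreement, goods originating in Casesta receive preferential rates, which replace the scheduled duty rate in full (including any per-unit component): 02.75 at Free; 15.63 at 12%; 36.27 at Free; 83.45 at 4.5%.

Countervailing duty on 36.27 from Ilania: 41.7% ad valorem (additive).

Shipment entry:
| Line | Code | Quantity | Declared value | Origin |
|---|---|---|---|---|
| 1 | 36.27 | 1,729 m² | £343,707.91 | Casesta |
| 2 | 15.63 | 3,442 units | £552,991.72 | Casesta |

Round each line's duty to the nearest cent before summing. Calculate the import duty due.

£66,359.01

Line 1 (36.27, Casesta, 1,729 m², £343,707.91):
Base rate for 36.27 is 18%.
Origin Casesta qualifies under the Galara–Casesta agreement and 36.27 is covered: preferential rate Free applies instead.
The additional-duty order on 36.27 targets Ilania, not Casesta; it does not apply.
Duty = £343,707.91 × 0% = £0.00.
Line 2 (15.63, Casesta, 3,442 units, £552,991.72):
Base rate for 15.63 is 15% + £3.36/unit.
Origin Casesta qualifies under the Galara–Casesta agreement and 15.63 is covered: preferential rate 12% applies instead.
Duty = £552,991.72 × 12% = £66,359.01.
Total = £0.00 + £66,359.01 = £66,359.01.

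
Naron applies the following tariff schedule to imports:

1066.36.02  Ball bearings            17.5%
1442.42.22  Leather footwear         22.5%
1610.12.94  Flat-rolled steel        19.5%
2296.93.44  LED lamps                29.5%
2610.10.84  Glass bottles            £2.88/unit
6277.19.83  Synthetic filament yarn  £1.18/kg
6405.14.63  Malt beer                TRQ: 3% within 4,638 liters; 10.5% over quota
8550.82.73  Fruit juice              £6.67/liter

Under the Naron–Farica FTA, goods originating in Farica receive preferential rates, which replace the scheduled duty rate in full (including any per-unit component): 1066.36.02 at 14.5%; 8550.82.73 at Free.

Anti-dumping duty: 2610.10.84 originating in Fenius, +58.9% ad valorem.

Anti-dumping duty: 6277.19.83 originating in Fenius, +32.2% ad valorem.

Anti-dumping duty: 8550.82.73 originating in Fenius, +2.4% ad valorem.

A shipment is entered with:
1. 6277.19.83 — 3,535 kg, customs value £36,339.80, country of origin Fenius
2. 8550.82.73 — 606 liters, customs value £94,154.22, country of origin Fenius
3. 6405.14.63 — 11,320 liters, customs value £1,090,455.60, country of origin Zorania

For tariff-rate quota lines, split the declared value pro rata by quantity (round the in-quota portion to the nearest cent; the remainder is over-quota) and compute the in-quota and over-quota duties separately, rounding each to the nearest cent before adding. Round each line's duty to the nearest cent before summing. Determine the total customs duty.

Line 1 (6277.19.83, Fenius, 3,535 kg, £36,339.80):
Base rate for 6277.19.83 is £1.18/kg.
Additional duty on 6277.19.83 from Fenius: +32.2% ad valorem. Applied ad valorem rate = 32.2%.
Duty = £36,339.80 × 32.2% + 3,535 × £1.18 = £15,872.72.
Line 2 (8550.82.73, Fenius, 606 liters, £94,154.22):
Base rate for 8550.82.73 is £6.67/liter.
8550.82.73 has an FTA preferential rate, but origin Fenius is not Farica; base rate stands.
Additional duty on 8550.82.73 from Fenius: +2.4% ad valorem. Applied ad valorem rate = 2.4%.
Duty = £94,154.22 × 2.4% + 606 × £6.67 = £6,301.72.
Line 3 (6405.14.63, Zorania, 11,320 liters, £1,090,455.60):
Code 6405.14.63 is under a tariff-rate quota (threshold 4,638 liters). In-quota: 4,638 liters at 3%; over-quota: 6,682 liters at 10.5%.
Pro-rata value split: in-quota = £1,090,455.60 × 4,638/11,320 = £446,778.54; over-quota = £1,090,455.60 − £446,778.54 = £643,677.06.
In-quota duty = £446,778.54 × 3% = £13,403.36. Over-quota duty = £643,677.06 × 10.5% = £67,586.09.
Line duty = £13,403.36 + £67,586.09 = £80,989.45.
Total = £15,872.72 + £6,301.72 + £80,989.45 = £103,163.89.

£103,163.89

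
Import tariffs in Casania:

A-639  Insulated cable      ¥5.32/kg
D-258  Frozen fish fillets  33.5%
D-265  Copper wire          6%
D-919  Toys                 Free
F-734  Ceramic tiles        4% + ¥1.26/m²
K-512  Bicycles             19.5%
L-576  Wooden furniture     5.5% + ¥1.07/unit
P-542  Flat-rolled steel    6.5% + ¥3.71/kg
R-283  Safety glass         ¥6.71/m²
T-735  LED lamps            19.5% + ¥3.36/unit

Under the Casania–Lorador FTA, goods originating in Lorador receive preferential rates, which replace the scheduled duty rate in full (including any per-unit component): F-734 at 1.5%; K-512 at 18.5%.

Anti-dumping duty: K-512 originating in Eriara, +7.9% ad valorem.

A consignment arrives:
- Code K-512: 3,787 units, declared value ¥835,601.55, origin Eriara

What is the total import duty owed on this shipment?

Line 1 (K-512, Eriara, 3,787 units, ¥835,601.55):
Base rate for K-512 is 19.5%.
K-512 has an FTA preferential rate, but origin Eriara is not Lorador; base rate stands.
Additional duty on K-512 from Eriara: +7.9%. Applied ad valorem rate: 19.5% + 7.9% = 27.4%.
Duty = ¥835,601.55 × 27.4% = ¥228,954.82.

¥228,954.82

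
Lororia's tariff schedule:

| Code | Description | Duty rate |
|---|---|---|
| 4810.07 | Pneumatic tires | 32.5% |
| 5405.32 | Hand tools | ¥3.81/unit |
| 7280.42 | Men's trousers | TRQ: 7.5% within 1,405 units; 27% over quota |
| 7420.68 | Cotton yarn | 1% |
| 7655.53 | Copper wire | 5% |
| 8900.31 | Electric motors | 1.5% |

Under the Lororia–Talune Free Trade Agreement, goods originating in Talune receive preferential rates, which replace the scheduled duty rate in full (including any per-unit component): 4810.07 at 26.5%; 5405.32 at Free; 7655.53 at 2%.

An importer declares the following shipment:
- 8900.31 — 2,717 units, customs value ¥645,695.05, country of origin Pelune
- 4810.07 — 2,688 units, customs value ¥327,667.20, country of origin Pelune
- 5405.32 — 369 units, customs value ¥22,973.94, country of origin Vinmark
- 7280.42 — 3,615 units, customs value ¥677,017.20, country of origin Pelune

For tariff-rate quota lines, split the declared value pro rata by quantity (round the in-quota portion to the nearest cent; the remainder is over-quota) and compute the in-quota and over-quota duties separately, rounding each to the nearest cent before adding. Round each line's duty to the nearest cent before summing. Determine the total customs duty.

Line 1 (8900.31, Pelune, 2,717 units, ¥645,695.05):
Base rate for 8900.31 is 1.5%.
Duty = ¥645,695.05 × 1.5% = ¥9,685.43.
Line 2 (4810.07, Pelune, 2,688 units, ¥327,667.20):
Base rate for 4810.07 is 32.5%.
4810.07 has an FTA preferential rate, but origin Pelune is not Talune; base rate stands.
Duty = ¥327,667.20 × 32.5% = ¥106,491.84.
Line 3 (5405.32, Vinmark, 369 units, ¥22,973.94):
Base rate for 5405.32 is ¥3.81/unit.
5405.32 has an FTA preferential rate, but origin Vinmark is not Talune; base rate stands.
Duty = 369 × ¥3.81 = ¥1,405.89.
Line 4 (7280.42, Pelune, 3,615 units, ¥677,017.20):
Code 7280.42 is under a tariff-rate quota (threshold 1,405 units). In-quota: 1,405 units at 7.5%; over-quota: 2,210 units at 27%.
Pro-rata value split: in-quota = ¥677,017.20 × 1,405/3,615 = ¥263,128.40; over-quota = ¥677,017.20 − ¥263,128.40 = ¥413,888.80.
In-quota duty = ¥263,128.40 × 7.5% = ¥19,734.63. Over-quota duty = ¥413,888.80 × 27% = ¥111,749.98.
Line duty = ¥19,734.63 + ¥111,749.98 = ¥131,484.61.
Total = ¥9,685.43 + ¥106,491.84 + ¥1,405.89 + ¥131,484.61 = ¥249,067.77.

¥249,067.77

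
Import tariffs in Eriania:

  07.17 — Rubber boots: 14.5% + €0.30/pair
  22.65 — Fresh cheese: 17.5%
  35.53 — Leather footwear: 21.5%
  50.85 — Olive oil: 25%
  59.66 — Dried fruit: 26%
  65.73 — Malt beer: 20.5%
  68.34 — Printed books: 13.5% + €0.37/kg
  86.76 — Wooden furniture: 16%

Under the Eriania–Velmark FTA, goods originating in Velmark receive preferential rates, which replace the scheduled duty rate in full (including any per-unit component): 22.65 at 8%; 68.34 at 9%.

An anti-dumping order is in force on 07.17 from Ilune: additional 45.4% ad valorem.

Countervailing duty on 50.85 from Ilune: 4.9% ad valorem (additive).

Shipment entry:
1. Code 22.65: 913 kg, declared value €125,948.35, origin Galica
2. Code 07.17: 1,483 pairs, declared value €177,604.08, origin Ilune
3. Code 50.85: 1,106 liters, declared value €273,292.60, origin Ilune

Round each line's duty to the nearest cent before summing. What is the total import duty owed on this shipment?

Line 1 (22.65, Galica, 913 kg, €125,948.35):
Base rate for 22.65 is 17.5%.
22.65 has an FTA preferential rate, but origin Galica is not Velmark; base rate stands.
Duty = €125,948.35 × 17.5% = €22,040.96.
Line 2 (07.17, Ilune, 1,483 pairs, €177,604.08):
Base rate for 07.17 is 14.5% + €0.30/pair.
Additional duty on 07.17 from Ilune: +45.4%. Applied ad valorem rate: 14.5% + 45.4% = 59.9%.
Duty = €177,604.08 × 59.9% + 1,483 × €0.30 = €106,829.74.
Line 3 (50.85, Ilune, 1,106 liters, €273,292.60):
Base rate for 50.85 is 25%.
Additional duty on 50.85 from Ilune: +4.9%. Applied ad valorem rate: 25% + 4.9% = 29.9%.
Duty = €273,292.60 × 29.9% = €81,714.49.
Total = €22,040.96 + €106,829.74 + €81,714.49 = €210,585.19.

€210,585.19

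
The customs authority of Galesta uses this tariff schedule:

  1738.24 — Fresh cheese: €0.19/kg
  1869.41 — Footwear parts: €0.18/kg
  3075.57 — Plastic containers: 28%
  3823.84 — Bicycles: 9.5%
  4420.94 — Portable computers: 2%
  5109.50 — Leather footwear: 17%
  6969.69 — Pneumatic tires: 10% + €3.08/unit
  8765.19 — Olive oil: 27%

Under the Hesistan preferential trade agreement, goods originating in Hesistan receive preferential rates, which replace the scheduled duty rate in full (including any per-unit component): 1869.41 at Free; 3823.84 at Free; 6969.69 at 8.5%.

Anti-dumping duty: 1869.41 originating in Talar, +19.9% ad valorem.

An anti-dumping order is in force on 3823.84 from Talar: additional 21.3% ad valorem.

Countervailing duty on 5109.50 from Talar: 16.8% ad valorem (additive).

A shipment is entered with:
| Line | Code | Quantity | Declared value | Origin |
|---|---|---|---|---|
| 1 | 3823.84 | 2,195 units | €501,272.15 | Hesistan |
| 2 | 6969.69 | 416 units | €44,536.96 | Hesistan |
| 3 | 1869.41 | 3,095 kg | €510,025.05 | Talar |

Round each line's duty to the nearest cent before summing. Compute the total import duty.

€105,837.72

Line 1 (3823.84, Hesistan, 2,195 units, €501,272.15):
Base rate for 3823.84 is 9.5%.
Origin Hesistan qualifies under the Galesta–Hesistan agreement and 3823.84 is covered: preferential rate Free applies instead.
The additional-duty order on 3823.84 targets Talar, not Hesistan; it does not apply.
Duty = €501,272.15 × 0% = €0.00.
Line 2 (6969.69, Hesistan, 416 units, €44,536.96):
Base rate for 6969.69 is 10% + €3.08/unit.
Origin Hesistan qualifies under the Galesta–Hesistan agreement and 6969.69 is covered: preferential rate 8.5% applies instead.
Duty = €44,536.96 × 8.5% = €3,785.64.
Line 3 (1869.41, Talar, 3,095 kg, €510,025.05):
Base rate for 1869.41 is €0.18/kg.
1869.41 has an FTA preferential rate, but origin Talar is not Hesistan; base rate stands.
Additional duty on 1869.41 from Talar: +19.9% ad valorem. Applied ad valorem rate = 19.9%.
Duty = €510,025.05 × 19.9% + 3,095 × €0.18 = €102,052.08.
Total = €0.00 + €3,785.64 + €102,052.08 = €105,837.72.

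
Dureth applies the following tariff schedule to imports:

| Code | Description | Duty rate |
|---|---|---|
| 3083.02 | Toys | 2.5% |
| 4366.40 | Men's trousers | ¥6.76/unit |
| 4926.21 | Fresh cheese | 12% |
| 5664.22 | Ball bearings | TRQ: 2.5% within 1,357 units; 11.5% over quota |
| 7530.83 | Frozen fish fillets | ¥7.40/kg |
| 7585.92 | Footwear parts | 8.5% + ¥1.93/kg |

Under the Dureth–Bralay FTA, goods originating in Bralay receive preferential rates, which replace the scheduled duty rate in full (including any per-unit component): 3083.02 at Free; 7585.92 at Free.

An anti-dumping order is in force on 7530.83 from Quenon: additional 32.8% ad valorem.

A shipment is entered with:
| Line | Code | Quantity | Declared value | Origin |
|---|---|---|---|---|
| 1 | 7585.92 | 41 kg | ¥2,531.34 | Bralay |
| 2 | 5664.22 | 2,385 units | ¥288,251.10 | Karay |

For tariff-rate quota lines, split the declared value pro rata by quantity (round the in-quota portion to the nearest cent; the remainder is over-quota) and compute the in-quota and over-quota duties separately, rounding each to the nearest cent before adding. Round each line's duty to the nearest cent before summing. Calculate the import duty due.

¥18,388.25

Line 1 (7585.92, Bralay, 41 kg, ¥2,531.34):
Base rate for 7585.92 is 8.5% + ¥1.93/kg.
Origin Bralay qualifies under the Dureth–Bralay agreement and 7585.92 is covered: preferential rate Free applies instead.
Duty = ¥2,531.34 × 0% = ¥0.00.
Line 2 (5664.22, Karay, 2,385 units, ¥288,251.10):
Code 5664.22 is under a tariff-rate quota (threshold 1,357 units). In-quota: 1,357 units at 2.5%; over-quota: 1,028 units at 11.5%.
Pro-rata value split: in-quota = ¥288,251.10 × 1,357/2,385 = ¥164,007.02; over-quota = ¥288,251.10 − ¥164,007.02 = ¥124,244.08.
In-quota duty = ¥164,007.02 × 2.5% = ¥4,100.18. Over-quota duty = ¥124,244.08 × 11.5% = ¥14,288.07.
Line duty = ¥4,100.18 + ¥14,288.07 = ¥18,388.25.
Total = ¥0.00 + ¥18,388.25 = ¥18,388.25.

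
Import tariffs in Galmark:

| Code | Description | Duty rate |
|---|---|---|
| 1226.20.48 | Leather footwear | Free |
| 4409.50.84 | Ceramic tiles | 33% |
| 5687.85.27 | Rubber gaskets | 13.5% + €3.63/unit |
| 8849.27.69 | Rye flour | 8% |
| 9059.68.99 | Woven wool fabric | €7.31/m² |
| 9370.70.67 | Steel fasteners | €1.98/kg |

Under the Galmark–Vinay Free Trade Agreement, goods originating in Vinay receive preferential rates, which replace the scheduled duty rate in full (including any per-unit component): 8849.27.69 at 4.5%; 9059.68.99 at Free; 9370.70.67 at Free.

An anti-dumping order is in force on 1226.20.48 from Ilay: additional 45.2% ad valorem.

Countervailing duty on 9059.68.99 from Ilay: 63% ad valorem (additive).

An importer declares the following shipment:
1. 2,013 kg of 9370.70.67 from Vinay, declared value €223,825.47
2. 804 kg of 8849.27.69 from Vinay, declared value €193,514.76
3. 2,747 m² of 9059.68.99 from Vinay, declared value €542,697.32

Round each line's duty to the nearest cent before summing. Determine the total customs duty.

€8,708.16

Line 1 (9370.70.67, Vinay, 2,013 kg, €223,825.47):
Base rate for 9370.70.67 is €1.98/kg.
Origin Vinay qualifies under the Galmark–Vinay agreement and 9370.70.67 is covered: preferential rate Free applies instead.
Duty = €223,825.47 × 0% = €0.00.
Line 2 (8849.27.69, Vinay, 804 kg, €193,514.76):
Base rate for 8849.27.69 is 8%.
Origin Vinay qualifies under the Galmark–Vinay agreement and 8849.27.69 is covered: preferential rate 4.5% applies instead.
Duty = €193,514.76 × 4.5% = €8,708.16.
Line 3 (9059.68.99, Vinay, 2,747 m², €542,697.32):
Base rate for 9059.68.99 is €7.31/m².
Origin Vinay qualifies under the Galmark–Vinay agreement and 9059.68.99 is covered: preferential rate Free applies instead.
The additional-duty order on 9059.68.99 targets Ilay, not Vinay; it does not apply.
Duty = €542,697.32 × 0% = €0.00.
Total = €0.00 + €8,708.16 + €0.00 = €8,708.16.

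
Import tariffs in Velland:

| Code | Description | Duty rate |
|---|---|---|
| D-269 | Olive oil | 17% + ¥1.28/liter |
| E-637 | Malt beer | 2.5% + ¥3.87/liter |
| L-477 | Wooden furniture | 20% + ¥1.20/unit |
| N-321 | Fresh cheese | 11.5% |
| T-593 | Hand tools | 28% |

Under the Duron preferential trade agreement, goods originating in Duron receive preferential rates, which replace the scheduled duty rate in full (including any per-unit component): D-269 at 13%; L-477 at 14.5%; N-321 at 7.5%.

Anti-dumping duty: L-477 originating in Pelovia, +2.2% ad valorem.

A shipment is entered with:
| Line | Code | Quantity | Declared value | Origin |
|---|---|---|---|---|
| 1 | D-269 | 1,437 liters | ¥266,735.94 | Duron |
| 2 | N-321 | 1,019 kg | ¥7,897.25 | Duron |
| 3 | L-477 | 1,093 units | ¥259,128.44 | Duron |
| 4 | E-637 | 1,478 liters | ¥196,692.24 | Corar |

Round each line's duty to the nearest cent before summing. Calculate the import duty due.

Line 1 (D-269, Duron, 1,437 liters, ¥266,735.94):
Base rate for D-269 is 17% + ¥1.28/liter.
Origin Duron qualifies under the Velland–Duron agreement and D-269 is covered: preferential rate 13% applies instead.
Duty = ¥266,735.94 × 13% = ¥34,675.67.
Line 2 (N-321, Duron, 1,019 kg, ¥7,897.25):
Base rate for N-321 is 11.5%.
Origin Duron qualifies under the Velland–Duron agreement and N-321 is covered: preferential rate 7.5% applies instead.
Duty = ¥7,897.25 × 7.5% = ¥592.29.
Line 3 (L-477, Duron, 1,093 units, ¥259,128.44):
Base rate for L-477 is 20% + ¥1.20/unit.
Origin Duron qualifies under the Velland–Duron agreement and L-477 is covered: preferential rate 14.5% applies instead.
The additional-duty order on L-477 targets Pelovia, not Duron; it does not apply.
Duty = ¥259,128.44 × 14.5% = ¥37,573.62.
Line 4 (E-637, Corar, 1,478 liters, ¥196,692.24):
Base rate for E-637 is 2.5% + ¥3.87/liter.
Duty = ¥196,692.24 × 2.5% + 1,478 × ¥3.87 = ¥10,637.17.
Total = ¥34,675.67 + ¥592.29 + ¥37,573.62 + ¥10,637.17 = ¥83,478.75.

¥83,478.75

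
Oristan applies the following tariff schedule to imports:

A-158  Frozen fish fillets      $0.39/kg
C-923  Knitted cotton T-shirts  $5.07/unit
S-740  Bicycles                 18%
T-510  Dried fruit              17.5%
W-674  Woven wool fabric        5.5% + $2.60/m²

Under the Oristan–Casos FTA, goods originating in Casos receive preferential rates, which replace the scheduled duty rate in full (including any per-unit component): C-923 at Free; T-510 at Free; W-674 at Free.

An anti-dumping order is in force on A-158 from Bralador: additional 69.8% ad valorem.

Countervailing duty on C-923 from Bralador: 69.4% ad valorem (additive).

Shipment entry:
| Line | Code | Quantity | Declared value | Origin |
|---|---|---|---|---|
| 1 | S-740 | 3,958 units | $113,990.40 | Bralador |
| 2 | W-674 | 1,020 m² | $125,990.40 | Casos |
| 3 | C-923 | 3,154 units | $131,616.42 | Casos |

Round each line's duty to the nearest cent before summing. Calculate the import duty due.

Line 1 (S-740, Bralador, 3,958 units, $113,990.40):
Base rate for S-740 is 18%.
Duty = $113,990.40 × 18% = $20,518.27.
Line 2 (W-674, Casos, 1,020 m², $125,990.40):
Base rate for W-674 is 5.5% + $2.60/m².
Origin Casos qualifies under the Oristan–Casos agreement and W-674 is covered: preferential rate Free applies instead.
Duty = $125,990.40 × 0% = $0.00.
Line 3 (C-923, Casos, 3,154 units, $131,616.42):
Base rate for C-923 is $5.07/unit.
Origin Casos qualifies under the Oristan–Casos agreement and C-923 is covered: preferential rate Free applies instead.
The additional-duty order on C-923 targets Bralador, not Casos; it does not apply.
Duty = $131,616.42 × 0% = $0.00.
Total = $20,518.27 + $0.00 + $0.00 = $20,518.27.

$20,518.27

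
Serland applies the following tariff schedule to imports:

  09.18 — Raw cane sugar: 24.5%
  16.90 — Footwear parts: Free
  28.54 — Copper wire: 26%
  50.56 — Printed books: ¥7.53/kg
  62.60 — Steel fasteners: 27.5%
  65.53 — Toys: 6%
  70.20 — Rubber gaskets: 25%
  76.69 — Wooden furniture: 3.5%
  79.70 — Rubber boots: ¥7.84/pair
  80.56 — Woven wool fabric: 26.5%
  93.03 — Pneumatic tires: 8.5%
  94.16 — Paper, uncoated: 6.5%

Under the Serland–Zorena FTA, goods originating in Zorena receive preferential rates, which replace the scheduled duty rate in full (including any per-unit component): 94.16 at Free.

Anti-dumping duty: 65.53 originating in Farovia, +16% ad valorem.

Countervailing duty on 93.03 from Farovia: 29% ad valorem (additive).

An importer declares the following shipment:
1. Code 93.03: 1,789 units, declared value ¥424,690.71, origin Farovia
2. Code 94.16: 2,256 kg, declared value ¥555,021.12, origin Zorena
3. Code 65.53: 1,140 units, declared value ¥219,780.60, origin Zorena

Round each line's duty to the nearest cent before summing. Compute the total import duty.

¥172,445.86

Line 1 (93.03, Farovia, 1,789 units, ¥424,690.71):
Base rate for 93.03 is 8.5%.
Additional duty on 93.03 from Farovia: +29%. Applied ad valorem rate: 8.5% + 29% = 37.5%.
Duty = ¥424,690.71 × 37.5% = ¥159,259.02.
Line 2 (94.16, Zorena, 2,256 kg, ¥555,021.12):
Base rate for 94.16 is 6.5%.
Origin Zorena qualifies under the Serland–Zorena agreement and 94.16 is covered: preferential rate Free applies instead.
Duty = ¥555,021.12 × 0% = ¥0.00.
Line 3 (65.53, Zorena, 1,140 units, ¥219,780.60):
Base rate for 65.53 is 6%.
Origin Zorena is the FTA partner but 65.53 is not on the preference list; base rate stands.
The additional-duty order on 65.53 targets Farovia, not Zorena; it does not apply.
Duty = ¥219,780.60 × 6% = ¥13,186.84.
Total = ¥159,259.02 + ¥0.00 + ¥13,186.84 = ¥172,445.86.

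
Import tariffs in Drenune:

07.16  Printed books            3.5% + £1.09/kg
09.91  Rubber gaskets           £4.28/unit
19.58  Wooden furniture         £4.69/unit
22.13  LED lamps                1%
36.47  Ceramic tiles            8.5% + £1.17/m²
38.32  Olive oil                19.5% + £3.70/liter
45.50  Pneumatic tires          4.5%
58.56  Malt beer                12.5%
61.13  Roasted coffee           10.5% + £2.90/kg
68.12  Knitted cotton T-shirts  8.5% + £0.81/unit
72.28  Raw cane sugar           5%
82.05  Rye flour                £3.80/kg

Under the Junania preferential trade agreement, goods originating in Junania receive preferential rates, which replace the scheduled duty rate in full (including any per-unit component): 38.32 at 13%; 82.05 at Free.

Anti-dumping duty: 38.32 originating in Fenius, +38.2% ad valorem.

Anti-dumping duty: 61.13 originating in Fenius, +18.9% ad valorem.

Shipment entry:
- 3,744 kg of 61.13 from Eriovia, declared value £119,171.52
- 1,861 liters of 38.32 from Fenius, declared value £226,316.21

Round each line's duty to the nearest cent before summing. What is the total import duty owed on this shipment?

Line 1 (61.13, Eriovia, 3,744 kg, £119,171.52):
Base rate for 61.13 is 10.5% + £2.90/kg.
The additional-duty order on 61.13 targets Fenius, not Eriovia; it does not apply.
Duty = £119,171.52 × 10.5% + 3,744 × £2.90 = £23,370.61.
Line 2 (38.32, Fenius, 1,861 liters, £226,316.21):
Base rate for 38.32 is 19.5% + £3.70/liter.
38.32 has an FTA preferential rate, but origin Fenius is not Junania; base rate stands.
Additional duty on 38.32 from Fenius: +38.2%. Applied ad valorem rate: 19.5% + 38.2% = 57.7%.
Duty = £226,316.21 × 57.7% + 1,861 × £3.70 = £137,470.15.
Total = £23,370.61 + £137,470.15 = £160,840.76.

£160,840.76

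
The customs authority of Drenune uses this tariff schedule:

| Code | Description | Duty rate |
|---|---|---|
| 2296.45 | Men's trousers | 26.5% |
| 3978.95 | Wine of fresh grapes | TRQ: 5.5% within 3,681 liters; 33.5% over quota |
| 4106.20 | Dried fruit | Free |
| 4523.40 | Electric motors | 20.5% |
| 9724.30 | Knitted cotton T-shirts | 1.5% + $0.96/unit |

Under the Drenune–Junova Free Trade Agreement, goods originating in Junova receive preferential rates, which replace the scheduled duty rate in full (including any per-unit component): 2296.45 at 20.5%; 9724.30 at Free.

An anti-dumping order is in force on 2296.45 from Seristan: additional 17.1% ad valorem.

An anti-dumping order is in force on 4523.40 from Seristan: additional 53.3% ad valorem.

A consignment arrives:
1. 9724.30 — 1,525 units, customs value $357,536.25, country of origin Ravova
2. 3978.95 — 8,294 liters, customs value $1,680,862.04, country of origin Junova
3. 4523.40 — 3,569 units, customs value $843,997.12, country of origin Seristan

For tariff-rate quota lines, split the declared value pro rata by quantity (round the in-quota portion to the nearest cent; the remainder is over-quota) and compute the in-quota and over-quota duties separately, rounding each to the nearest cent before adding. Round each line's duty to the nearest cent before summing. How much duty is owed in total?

Line 1 (9724.30, Ravova, 1,525 units, $357,536.25):
Base rate for 9724.30 is 1.5% + $0.96/unit.
9724.30 has an FTA preferential rate, but origin Ravova is not Junova; base rate stands.
Duty = $357,536.25 × 1.5% + 1,525 × $0.96 = $6,827.04.
Line 2 (3978.95, Junova, 8,294 liters, $1,680,862.04):
Code 3978.95 is under a tariff-rate quota (threshold 3,681 liters). In-quota: 3,681 liters at 5.5%; over-quota: 4,613 liters at 33.5%.
Pro-rata value split: in-quota = $1,680,862.04 × 3,681/8,294 = $745,991.46; over-quota = $1,680,862.04 − $745,991.46 = $934,870.58.
In-quota duty = $745,991.46 × 5.5% = $41,029.53. Over-quota duty = $934,870.58 × 33.5% = $313,181.64.
Line duty = $41,029.53 + $313,181.64 = $354,211.17.
Line 3 (4523.40, Seristan, 3,569 units, $843,997.12):
Base rate for 4523.40 is 20.5%.
Additional duty on 4523.40 from Seristan: +53.3%. Applied ad valorem rate: 20.5% + 53.3% = 73.8%.
Duty = $843,997.12 × 73.8% = $622,869.87.
Total = $6,827.04 + $354,211.17 + $622,869.87 = $983,908.08.

$983,908.08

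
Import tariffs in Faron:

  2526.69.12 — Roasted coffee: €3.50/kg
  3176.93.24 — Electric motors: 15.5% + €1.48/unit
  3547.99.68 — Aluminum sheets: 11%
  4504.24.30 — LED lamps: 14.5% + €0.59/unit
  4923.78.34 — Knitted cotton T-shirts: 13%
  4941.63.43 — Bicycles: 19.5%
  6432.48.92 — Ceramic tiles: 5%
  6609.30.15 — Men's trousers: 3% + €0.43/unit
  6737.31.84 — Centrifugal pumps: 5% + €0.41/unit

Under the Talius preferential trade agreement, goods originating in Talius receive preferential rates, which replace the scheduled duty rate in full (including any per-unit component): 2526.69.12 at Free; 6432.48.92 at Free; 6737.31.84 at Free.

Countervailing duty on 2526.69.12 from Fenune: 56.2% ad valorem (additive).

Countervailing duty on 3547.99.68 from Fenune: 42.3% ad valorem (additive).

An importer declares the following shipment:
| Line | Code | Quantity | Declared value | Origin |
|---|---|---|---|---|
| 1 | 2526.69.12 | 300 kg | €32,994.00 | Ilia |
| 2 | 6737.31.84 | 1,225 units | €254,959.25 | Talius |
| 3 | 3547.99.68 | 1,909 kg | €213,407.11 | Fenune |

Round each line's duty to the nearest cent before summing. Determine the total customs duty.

Line 1 (2526.69.12, Ilia, 300 kg, €32,994.00):
Base rate for 2526.69.12 is €3.50/kg.
2526.69.12 has an FTA preferential rate, but origin Ilia is not Talius; base rate stands.
The additional-duty order on 2526.69.12 targets Fenune, not Ilia; it does not apply.
Duty = 300 × €3.50 = €1,050.00.
Line 2 (6737.31.84, Talius, 1,225 units, €254,959.25):
Base rate for 6737.31.84 is 5% + €0.41/unit.
Origin Talius qualifies under the Faron–Talius agreement and 6737.31.84 is covered: preferential rate Free applies instead.
Duty = €254,959.25 × 0% = €0.00.
Line 3 (3547.99.68, Fenune, 1,909 kg, €213,407.11):
Base rate for 3547.99.68 is 11%.
Additional duty on 3547.99.68 from Fenune: +42.3%. Applied ad valorem rate: 11% + 42.3% = 53.3%.
Duty = €213,407.11 × 53.3% = €113,745.99.
Total = €1,050.00 + €0.00 + €113,745.99 = €114,795.99.

€114,795.99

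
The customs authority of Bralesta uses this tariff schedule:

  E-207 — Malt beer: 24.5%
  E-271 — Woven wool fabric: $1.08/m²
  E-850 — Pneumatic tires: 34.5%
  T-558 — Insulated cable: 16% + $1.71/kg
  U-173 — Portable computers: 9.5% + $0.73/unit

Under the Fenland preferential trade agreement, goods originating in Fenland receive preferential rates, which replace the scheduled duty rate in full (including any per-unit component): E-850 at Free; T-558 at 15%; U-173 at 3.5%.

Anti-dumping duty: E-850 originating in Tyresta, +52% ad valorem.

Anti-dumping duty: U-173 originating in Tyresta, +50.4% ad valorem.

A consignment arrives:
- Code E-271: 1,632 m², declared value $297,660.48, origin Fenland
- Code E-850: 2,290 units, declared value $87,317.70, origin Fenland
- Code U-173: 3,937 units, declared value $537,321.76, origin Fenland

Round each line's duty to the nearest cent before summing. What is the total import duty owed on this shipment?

Line 1 (E-271, Fenland, 1,632 m², $297,660.48):
Base rate for E-271 is $1.08/m².
Origin Fenland is the FTA partner but E-271 is not on the preference list; base rate stands.
Duty = 1,632 × $1.08 = $1,762.56.
Line 2 (E-850, Fenland, 2,290 units, $87,317.70):
Base rate for E-850 is 34.5%.
Origin Fenland qualifies under the Bralesta–Fenland agreement and E-850 is covered: preferential rate Free applies instead.
The additional-duty order on E-850 targets Tyresta, not Fenland; it does not apply.
Duty = $87,317.70 × 0% = $0.00.
Line 3 (U-173, Fenland, 3,937 units, $537,321.76):
Base rate for U-173 is 9.5% + $0.73/unit.
Origin Fenland qualifies under the Bralesta–Fenland agreement and U-173 is covered: preferential rate 3.5% applies instead.
The additional-duty order on U-173 targets Tyresta, not Fenland; it does not apply.
Duty = $537,321.76 × 3.5% = $18,806.26.
Total = $1,762.56 + $0.00 + $18,806.26 = $20,568.82.

$20,568.82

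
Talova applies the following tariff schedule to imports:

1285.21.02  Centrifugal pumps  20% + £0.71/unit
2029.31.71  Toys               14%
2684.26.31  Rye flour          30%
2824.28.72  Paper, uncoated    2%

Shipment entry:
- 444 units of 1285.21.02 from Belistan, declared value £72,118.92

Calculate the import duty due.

£14,739.02

Line 1 (1285.21.02, Belistan, 444 units, £72,118.92):
Base rate for 1285.21.02 is 20% + £0.71/unit.
Duty = £72,118.92 × 20% + 444 × £0.71 = £14,739.02.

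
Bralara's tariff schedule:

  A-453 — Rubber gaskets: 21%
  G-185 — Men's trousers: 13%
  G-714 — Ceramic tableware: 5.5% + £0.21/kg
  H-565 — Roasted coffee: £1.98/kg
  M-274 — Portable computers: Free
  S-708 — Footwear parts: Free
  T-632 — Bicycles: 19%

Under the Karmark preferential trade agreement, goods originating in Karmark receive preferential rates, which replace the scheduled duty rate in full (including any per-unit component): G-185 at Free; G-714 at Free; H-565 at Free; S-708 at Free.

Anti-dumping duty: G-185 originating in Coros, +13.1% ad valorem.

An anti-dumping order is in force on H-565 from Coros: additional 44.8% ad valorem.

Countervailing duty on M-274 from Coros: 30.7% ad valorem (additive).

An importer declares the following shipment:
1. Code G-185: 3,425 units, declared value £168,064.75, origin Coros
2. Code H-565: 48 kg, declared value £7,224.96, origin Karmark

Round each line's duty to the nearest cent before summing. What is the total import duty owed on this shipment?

Line 1 (G-185, Coros, 3,425 units, £168,064.75):
Base rate for G-185 is 13%.
G-185 has an FTA preferential rate, but origin Coros is not Karmark; base rate stands.
Additional duty on G-185 from Coros: +13.1%. Applied ad valorem rate: 13% + 13.1% = 26.1%.
Duty = £168,064.75 × 26.1% = £43,864.90.
Line 2 (H-565, Karmark, 48 kg, £7,224.96):
Base rate for H-565 is £1.98/kg.
Origin Karmark qualifies under the Bralara–Karmark agreement and H-565 is covered: preferential rate Free applies instead.
The additional-duty order on H-565 targets Coros, not Karmark; it does not apply.
Duty = £7,224.96 × 0% = £0.00.
Total = £43,864.90 + £0.00 = £43,864.90.

£43,864.90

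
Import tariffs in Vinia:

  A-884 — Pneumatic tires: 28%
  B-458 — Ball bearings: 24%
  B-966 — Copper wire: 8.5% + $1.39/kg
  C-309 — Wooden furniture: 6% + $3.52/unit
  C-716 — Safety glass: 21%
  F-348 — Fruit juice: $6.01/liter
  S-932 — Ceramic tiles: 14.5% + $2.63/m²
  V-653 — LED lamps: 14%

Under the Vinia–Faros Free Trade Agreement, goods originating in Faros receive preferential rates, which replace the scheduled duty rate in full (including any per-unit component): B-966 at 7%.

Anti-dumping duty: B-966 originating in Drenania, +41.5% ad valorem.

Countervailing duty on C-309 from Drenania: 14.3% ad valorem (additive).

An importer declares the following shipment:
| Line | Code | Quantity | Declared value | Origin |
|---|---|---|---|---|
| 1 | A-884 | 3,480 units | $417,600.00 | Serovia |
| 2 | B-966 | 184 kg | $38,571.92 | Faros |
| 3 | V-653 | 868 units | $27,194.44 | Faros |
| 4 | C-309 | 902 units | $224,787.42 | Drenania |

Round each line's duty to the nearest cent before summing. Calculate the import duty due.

$172,242.14

Line 1 (A-884, Serovia, 3,480 units, $417,600.00):
Base rate for A-884 is 28%.
Duty = $417,600.00 × 28% = $116,928.00.
Line 2 (B-966, Faros, 184 kg, $38,571.92):
Base rate for B-966 is 8.5% + $1.39/kg.
Origin Faros qualifies under the Vinia–Faros agreement and B-966 is covered: preferential rate 7% applies instead.
The additional-duty order on B-966 targets Drenania, not Faros; it does not apply.
Duty = $38,571.92 × 7% = $2,700.03.
Line 3 (V-653, Faros, 868 units, $27,194.44):
Base rate for V-653 is 14%.
Origin Faros is the FTA partner but V-653 is not on the preference list; base rate stands.
Duty = $27,194.44 × 14% = $3,807.22.
Line 4 (C-309, Drenania, 902 units, $224,787.42):
Base rate for C-309 is 6% + $3.52/unit.
Additional duty on C-309 from Drenania: +14.3%. Applied ad valorem rate: 6% + 14.3% = 20.3%.
Duty = $224,787.42 × 20.3% + 902 × $3.52 = $48,806.89.
Total = $116,928.00 + $2,700.03 + $3,807.22 + $48,806.89 = $172,242.14.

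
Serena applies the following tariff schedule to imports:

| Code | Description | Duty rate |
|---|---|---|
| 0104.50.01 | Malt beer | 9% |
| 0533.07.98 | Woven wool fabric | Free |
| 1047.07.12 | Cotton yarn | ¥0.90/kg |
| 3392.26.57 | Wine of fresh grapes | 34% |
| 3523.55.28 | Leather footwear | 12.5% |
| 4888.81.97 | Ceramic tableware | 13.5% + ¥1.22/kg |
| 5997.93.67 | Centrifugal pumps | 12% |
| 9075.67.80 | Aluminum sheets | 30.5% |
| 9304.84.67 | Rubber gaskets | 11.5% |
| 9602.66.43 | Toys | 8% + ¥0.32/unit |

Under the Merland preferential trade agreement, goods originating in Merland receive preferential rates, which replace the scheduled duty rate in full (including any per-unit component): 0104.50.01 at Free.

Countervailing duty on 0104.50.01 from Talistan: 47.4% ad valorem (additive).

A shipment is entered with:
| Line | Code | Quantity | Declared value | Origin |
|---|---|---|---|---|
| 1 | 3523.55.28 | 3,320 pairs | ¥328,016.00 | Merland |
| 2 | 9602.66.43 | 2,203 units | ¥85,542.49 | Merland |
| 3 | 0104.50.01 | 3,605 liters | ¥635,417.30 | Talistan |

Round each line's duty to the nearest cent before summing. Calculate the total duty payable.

Line 1 (3523.55.28, Merland, 3,320 pairs, ¥328,016.00):
Base rate for 3523.55.28 is 12.5%.
Origin Merland is the FTA partner but 3523.55.28 is not on the preference list; base rate stands.
Duty = ¥328,016.00 × 12.5% = ¥41,002.00.
Line 2 (9602.66.43, Merland, 2,203 units, ¥85,542.49):
Base rate for 9602.66.43 is 8% + ¥0.32/unit.
Origin Merland is the FTA partner but 9602.66.43 is not on the preference list; base rate stands.
Duty = ¥85,542.49 × 8% + 2,203 × ¥0.32 = ¥7,548.36.
Line 3 (0104.50.01, Talistan, 3,605 liters, ¥635,417.30):
Base rate for 0104.50.01 is 9%.
0104.50.01 has an FTA preferential rate, but origin Talistan is not Merland; base rate stands.
Additional duty on 0104.50.01 from Talistan: +47.4%. Applied ad valorem rate: 9% + 47.4% = 56.4%.
Duty = ¥635,417.30 × 56.4% = ¥358,375.36.
Total = ¥41,002.00 + ¥7,548.36 + ¥358,375.36 = ¥406,925.72.

¥406,925.72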